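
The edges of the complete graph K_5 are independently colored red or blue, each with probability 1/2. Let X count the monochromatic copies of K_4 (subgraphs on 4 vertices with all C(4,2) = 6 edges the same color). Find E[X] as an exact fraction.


Let X = Σ_S X_S over the C(5, 4) = 5 subsets S of size 4, where X_S = 1 if the K_4 on S is monochromatic.
For a fixed S, the K_4 on S has C(4, 2) = 6 edges. P[all 6 edges red] = (1/2)^6, and likewise for blue, so P[monochromatic] = 2·(1/2)^6 = 2^{1 − 6} = 1/32.
By linearity of expectation: E[X] = C(5, 4) · 2^{1 − 6} = 5 · 1/32 = 5/32.
Numerically: E[X] ≈ 0.1562.

E[X] = C(5,4)·2^(1−C(4,2)) = 5/32 ≈ 0.1562.


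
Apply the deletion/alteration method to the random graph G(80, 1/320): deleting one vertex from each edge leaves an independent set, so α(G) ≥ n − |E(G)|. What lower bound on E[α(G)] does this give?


E[|E(G)|] = C(80, 2)·p = 3160 · (1/320) = 79/8.
E[α(G)] ≥ n − E[|E(G)|] = 80 − 79/8 = 561/8.
Numerically: ≈ 70.1250.
(This is only a lower bound; the true E[α(G)] may be larger.)

E[α(G)] ≥ 561/8 ≈ 70.1250.


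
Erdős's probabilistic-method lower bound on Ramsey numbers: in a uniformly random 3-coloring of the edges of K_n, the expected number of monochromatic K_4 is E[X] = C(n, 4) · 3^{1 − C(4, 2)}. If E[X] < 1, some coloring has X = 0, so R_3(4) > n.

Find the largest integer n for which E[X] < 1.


We need C(n, 4) · 3^{1 − 6} < 1, i.e. C(n, 4) < 3^{6 − 1} = 243.
Check values of n near the boundary:
  n = 8: C(8, 4) = 70; 70 < 243? YES
  n = 9: C(9, 4) = 126; 126 < 243? YES
  n = 10: C(10, 4) = 210; 210 < 243? YES
  n = 11: C(11, 4) = 330; 330 < 243? NO
  n = 12: C(12, 4) = 495; 495 < 243? NO
The largest n with C(n, 4) < 243 is n = 10 (where E[X] = 70/81 ≈ 0.8642). Hence R_3(4) > 10, i.e. R_3(4) ≥ 11.

Largest n = 10; hence R_3(4) > 10.


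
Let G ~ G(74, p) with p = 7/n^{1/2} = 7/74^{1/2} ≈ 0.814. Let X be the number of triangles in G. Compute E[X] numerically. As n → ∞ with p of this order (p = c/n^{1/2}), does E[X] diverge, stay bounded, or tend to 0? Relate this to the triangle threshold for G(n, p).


Number of potential triangles: C(74, 3) = 64824.
Each occurs with probability p³ ≈ (0.814)³ ≈ 5.38824e-01.
By linearity: E[X] = C(74, 3)·p³ ≈ 64824 · 5.38824e-01 ≈ 34928.696.
Since α = 1/2 < 1, p = c/n^{1/2} ≫ 1/n is above the triangle threshold p ~ 1/n. Asymptotically E[X] ~ (c³/6)·n^{3(1−α)} = (7³/6)·n^{1.5} → ∞; triangles are abundant w.h.p.

E[X] ≈ 34928.696; in regime p = Θ(1/n^{1/2}) E[X] diverges (above the triangle threshold p ~ 1/n).


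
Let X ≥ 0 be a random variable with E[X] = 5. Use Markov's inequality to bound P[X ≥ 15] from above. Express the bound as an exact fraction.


μ = E[X] = 5, a = 15.
Markov: P[X ≥ 15] ≤ μ/a = (5)/15 = 1/3.
Numerically: ≈ 0.33333.
(Since a = 15 > μ = 5.00000, the bound 1/3 is < 1 and informative.)

P[X ≥ 15] ≤ 1/3 ≈ 0.33333.


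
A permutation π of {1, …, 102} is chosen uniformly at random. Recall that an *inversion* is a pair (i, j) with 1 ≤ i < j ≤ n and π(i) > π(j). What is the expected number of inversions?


Write X = Σ X_I over the C(102, 2) = 5151 pairs i < j, with X_I the indicator of one inversion.
There are 5151 indicators.
For each fixed pair i < j, the values π(i) and π(j) are two distinct elements of {1, …, 102} in uniformly random order; by symmetry P[π(i) > π(j)] = 1/2.
By linearity: E[X] = 5151 · (1/2) = C(102, 2) · (1/2) = 5151/2 = 5151/2 ≈ 2575.500000.

E[X] = 5151/2 = 2575.500000.


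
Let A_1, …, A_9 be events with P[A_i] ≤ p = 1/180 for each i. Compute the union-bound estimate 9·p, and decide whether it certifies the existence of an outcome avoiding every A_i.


Union bound: P[∪_{i=1}^{9} A_i] ≤ Σ_i P[A_i] ≤ 9·p = 9·(1/180) = 1/20.
Numerically: 1/20 ≈ 0.0500.
Is 1/20 < 1? YES.
Since P[∪ A_i] ≤ 1/20 < 1, the complement has P[∩ A_i^c] ≥ 1 − 1/20 = 19/20 > 0, so some outcome avoids every A_i.

9·p = 1/20 ≈ 0.0500; existence CERTIFIED by the union bound.


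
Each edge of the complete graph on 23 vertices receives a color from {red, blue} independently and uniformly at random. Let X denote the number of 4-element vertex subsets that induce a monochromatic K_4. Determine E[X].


Let X = Σ_S X_S over the C(23, 4) = 8855 subsets S of size 4, where X_S = 1 if the K_4 on S is monochromatic.
For a fixed S, the K_4 on S has C(4, 2) = 6 edges. P[all 6 edges red] = (1/2)^6, and likewise for blue, so P[monochromatic] = 2·(1/2)^6 = 2^{1 − 6} = 1/32.
Summing: E[X] = C(23, 4) · 2^{1 − 6} = 8855 · 1/32 = 8855/32.
Numerically: E[X] ≈ 276.718750.

E[X] = C(23,4)·2^(1−C(4,2)) = 8855/32 ≈ 276.718750.


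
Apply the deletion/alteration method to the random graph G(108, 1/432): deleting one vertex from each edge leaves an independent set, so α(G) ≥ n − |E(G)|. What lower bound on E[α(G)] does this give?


E[|E(G)|] = C(108, 2)·p = 5778 · (1/432) = 107/8.
E[α(G)] ≥ n − E[|E(G)|] = 108 − 107/8 = 757/8.
Numerically: ≈ 94.625.
(This is only a lower bound; the true E[α(G)] may be larger.)

E[α(G)] ≥ 757/8 ≈ 94.625.


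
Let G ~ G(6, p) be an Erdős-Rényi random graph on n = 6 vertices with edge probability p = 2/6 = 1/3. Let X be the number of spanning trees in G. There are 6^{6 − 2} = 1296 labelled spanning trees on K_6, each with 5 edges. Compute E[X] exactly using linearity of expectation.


K_6 has 6^{6 − 2} = 1296 labelled spanning trees.
For each such spanning tree H, let X_H = 1 if all 5 edges of H are present in G. Then P[X_H = 1] = p^{5} = (1/3)^{5} = 1/243.
Summing the indicators: E[X] = Σ_H E[X_H] = 1296 · p^{5} = 1296 · 1/243 = 16/3.
Numerically: E[X] ≈ 5.333.

E[X] = 1296 · (1/3)^{5} = 16/3 ≈ 5.333.


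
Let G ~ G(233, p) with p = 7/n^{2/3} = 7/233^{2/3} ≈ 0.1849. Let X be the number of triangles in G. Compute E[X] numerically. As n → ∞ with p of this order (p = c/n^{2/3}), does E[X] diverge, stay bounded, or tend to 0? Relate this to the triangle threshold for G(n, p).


Number of potential triangles: C(233, 3) = 2081156.
Each occurs with probability p³ ≈ (0.1849)³ ≈ 6.318039e-03.
By linearity: E[X] = C(233, 3)·p³ ≈ 2081156 · 6.318039e-03 ≈ 13148.8240.
Since α = 2/3 < 1, p = c/n^{2/3} ≫ 1/n is above the triangle threshold p ~ 1/n. Asymptotically E[X] ~ (c³/6)·n^{3(1−α)} = (7³/6)·n^{1} → ∞; triangles are abundant w.h.p.

E[X] ≈ 13148.8240; in regime p = Θ(1/n^{2/3}) E[X] diverges (above the triangle threshold p ~ 1/n).


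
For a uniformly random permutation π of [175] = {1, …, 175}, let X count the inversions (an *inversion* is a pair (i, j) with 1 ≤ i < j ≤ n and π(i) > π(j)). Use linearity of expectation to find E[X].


Write X = Σ X_I over the C(175, 2) = 15225 pairs i < j, with X_I the indicator of one inversion.
There are 15225 indicators.
For each fixed pair i < j, the values π(i) and π(j) are two distinct elements of {1, …, 175} in uniformly random order; by symmetry P[π(i) > π(j)] = 1/2.
By linearity: E[X] = 15225 · (1/2) = C(175, 2) · (1/2) = 15225/2 = 15225/2 ≈ 7612.50000.

E[X] = 15225/2 = 7612.50000.


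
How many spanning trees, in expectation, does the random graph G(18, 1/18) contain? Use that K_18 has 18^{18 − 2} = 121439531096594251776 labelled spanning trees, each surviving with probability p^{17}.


K_18 has 18^{18 − 2} = 121439531096594251776 labelled spanning trees.
For each such spanning tree H, let X_H = 1 if all 17 edges of H are present in G. Then P[X_H = 1] = p^{17} = (1/18)^{17} = 1/2185911559738696531968.
By linearity of expectation: E[X] = Σ_H E[X_H] = 121439531096594251776 · p^{17} = 121439531096594251776 · 1/2185911559738696531968 = 1/18.
Numerically: E[X] ≈ 0.0556.

E[X] = 121439531096594251776 · (1/18)^{17} = 1/18 ≈ 0.0556.


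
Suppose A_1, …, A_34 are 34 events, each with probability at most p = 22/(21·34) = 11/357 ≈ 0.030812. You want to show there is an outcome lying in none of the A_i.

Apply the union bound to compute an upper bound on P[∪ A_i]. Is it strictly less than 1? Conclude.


Union bound: P[∪_{i=1}^{34} A_i] ≤ Σ_i P[A_i] ≤ 34·p = 34·(11/357) = 22/21.
Numerically: 22/21 ≈ 1.047619.
Is 22/21 < 1? NO.
Since the bound 22/21 is ≥ 1, the union bound is uninformative here; it does NOT by itself certify existence.

34·p = 22/21 ≈ 1.047619; existence NOT certified by the union bound.


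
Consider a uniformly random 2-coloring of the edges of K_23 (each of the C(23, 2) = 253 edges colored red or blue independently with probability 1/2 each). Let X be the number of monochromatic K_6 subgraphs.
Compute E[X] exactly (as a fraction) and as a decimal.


Let X = Σ_S X_S over the C(23, 6) = 100947 subsets S of size 6, where X_S = 1 if the K_6 on S is monochromatic.
For a fixed S, the K_6 on S has C(6, 2) = 15 edges. P[all 15 edges red] = (1/2)^15, and likewise for blue, so P[monochromatic] = 2·(1/2)^15 = 2^{1 − 15} = 1/16384.
By linearity: E[X] = C(23, 6) · 2^{1 − 15} = 100947 · 1/16384 = 100947/16384.
Numerically: E[X] ≈ 6.1613.

E[X] = C(23,6)·2^(1−C(6,2)) = 100947/16384 ≈ 6.1613.


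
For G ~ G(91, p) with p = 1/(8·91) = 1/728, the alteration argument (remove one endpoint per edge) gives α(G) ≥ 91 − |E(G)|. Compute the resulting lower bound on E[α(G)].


E[|E(G)|] = C(91, 2)·p = 4095 · (1/728) = 45/8.
E[α(G)] ≥ n − E[|E(G)|] = 91 − 45/8 = 683/8.
Numerically: ≈ 85.375000.
(This is only a lower bound; the true E[α(G)] may be larger.)

E[α(G)] ≥ 683/8 ≈ 85.375000.


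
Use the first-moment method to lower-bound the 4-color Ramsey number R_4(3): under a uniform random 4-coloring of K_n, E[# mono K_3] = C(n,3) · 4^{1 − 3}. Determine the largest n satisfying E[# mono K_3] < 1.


We need C(n, 3) · 4^{1 − 3} < 1, i.e. C(n, 3) < 4^{3 − 1} = 16.
Check values of n near the boundary:
  n = 3: C(3, 3) = 1; 1 < 16? YES
  n = 4: C(4, 3) = 4; 4 < 16? YES
  n = 5: C(5, 3) = 10; 10 < 16? YES
  n = 6: C(6, 3) = 20; 20 < 16? NO
The largest n with C(n, 3) < 16 is n = 5 (where E[X] = 5/8 ≈ 0.62500). Hence R_4(3) > 5, i.e. R_4(3) ≥ 6.

Largest n = 5; hence R_4(3) > 5.


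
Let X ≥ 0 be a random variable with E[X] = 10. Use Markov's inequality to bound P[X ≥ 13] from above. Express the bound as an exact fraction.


μ = E[X] = 10, a = 13.
Markov: P[X ≥ 13] ≤ μ/a = (10)/13 = 10/13.
Numerically: ≈ 0.76923.
(Since a = 13 > μ = 10.00000, the bound 10/13 is < 1 and informative.)

P[X ≥ 13] ≤ 10/13 ≈ 0.76923.


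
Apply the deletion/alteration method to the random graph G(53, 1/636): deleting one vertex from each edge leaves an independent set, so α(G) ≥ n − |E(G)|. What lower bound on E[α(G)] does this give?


E[|E(G)|] = C(53, 2)·p = 1378 · (1/636) = 13/6.
E[α(G)] ≥ n − E[|E(G)|] = 53 − 13/6 = 305/6.
Numerically: ≈ 50.833333.
(This is only a lower bound; the true E[α(G)] may be larger.)

E[α(G)] ≥ 305/6 ≈ 50.833333.


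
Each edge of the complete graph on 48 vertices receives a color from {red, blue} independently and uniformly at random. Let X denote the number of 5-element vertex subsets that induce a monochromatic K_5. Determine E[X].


Let X = Σ_S X_S over the C(48, 5) = 1712304 subsets S of size 5, where X_S = 1 if the K_5 on S is monochromatic.
For a fixed S, the K_5 on S has C(5, 2) = 10 edges. P[all 10 edges red] = (1/2)^10, and likewise for blue, so P[monochromatic] = 2·(1/2)^10 = 2^{1 − 10} = 1/512.
By linearity: E[X] = C(48, 5) · 2^{1 − 10} = 1712304 · 1/512 = 107019/32.
Numerically: E[X] ≈ 3344.343750.

E[X] = C(48,5)·2^(1−C(5,2)) = 107019/32 ≈ 3344.343750.


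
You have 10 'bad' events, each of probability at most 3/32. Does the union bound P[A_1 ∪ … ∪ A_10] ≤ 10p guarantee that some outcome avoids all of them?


Union bound: P[∪_{i=1}^{10} A_i] ≤ Σ_i P[A_i] ≤ 10·p = 10·(3/32) = 15/16.
Numerically: 15/16 ≈ 0.9375.
Is 15/16 < 1? YES.
Since P[∪ A_i] ≤ 15/16 < 1, the complement has P[∩ A_i^c] ≥ 1 − 15/16 = 1/16 > 0, so some outcome avoids every A_i.

10·p = 15/16 ≈ 0.9375; existence CERTIFIED by the union bound.


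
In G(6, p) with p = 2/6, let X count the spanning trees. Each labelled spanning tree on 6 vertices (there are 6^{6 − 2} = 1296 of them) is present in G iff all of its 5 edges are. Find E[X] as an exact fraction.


K_6 has 6^{6 − 2} = 1296 labelled spanning trees.
For each such spanning tree H, let X_H = 1 if all 5 edges of H are present in G. Then P[X_H = 1] = p^{5} = (1/3)^{5} = 1/243.
By linearity of expectation: E[X] = Σ_H E[X_H] = 1296 · p^{5} = 1296 · 1/243 = 16/3.
Numerically: E[X] ≈ 5.3333.

E[X] = 1296 · (1/3)^{5} = 16/3 ≈ 5.3333.


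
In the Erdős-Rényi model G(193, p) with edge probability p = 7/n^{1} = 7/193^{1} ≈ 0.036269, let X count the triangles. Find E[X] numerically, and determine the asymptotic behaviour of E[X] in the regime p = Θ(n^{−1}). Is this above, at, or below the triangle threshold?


Number of potential triangles: C(193, 3) = 1179616.
Each occurs with probability p³ ≈ (0.036269)³ ≈ 4.7711404e-05.
By linearity: E[X] = C(193, 3)·p³ ≈ 1179616 · 4.7711404e-05 ≈ 56.28114.
Here α = 1, so p = 7/n is exactly at the triangle threshold p ~ 1/n. Asymptotically E[X] → c³/6 = 7³/6 = 343/6 ≈ 57.16667, a bounded constant. In this regime the triangle count is asymptotically Poisson(c³/6).

E[X] ≈ 56.28114; in regime p = Θ(1/n^{1}) E[X] stays bounded (at the triangle threshold p ~ 1/n).


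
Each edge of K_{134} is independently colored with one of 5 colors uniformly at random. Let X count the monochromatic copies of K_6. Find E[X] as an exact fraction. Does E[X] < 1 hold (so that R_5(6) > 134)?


E[X] = C(134, 6) · 5^{1 − 15} = 7177979809 · 5^{−14} = 7177979809/6103515625.
As a reduced fraction: E[X] = 7177979809/6103515625 ≈ 1.1760402.
Is E[X] < 1? NO.
Since E[X] ≥ 1, the first-moment bound is inconclusive at n = 134; it does NOT by itself certify R_5(6) > 134.

E[X] = 7177979809/6103515625 ≈ 1.1760402; E[X] ≥ 1; first-moment method inconclusive here.


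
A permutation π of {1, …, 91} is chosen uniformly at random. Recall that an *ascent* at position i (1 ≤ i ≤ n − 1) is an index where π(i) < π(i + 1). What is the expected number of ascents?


Write X = Σ X_I over i = 1, …, 90, with X_I the indicator of one ascent.
There are 90 indicators.
For each fixed i, the pair (π(i), π(i+1)) is a uniformly random ordered pair of distinct values from {1, …, 91}; by symmetry P[π(i) < π(i+1)] = 1/2.
By linearity: E[X] = 90 · (1/2) = (91 − 1) · (1/2) = 45 ≈ 45.000000.

E[X] = 45 = 45.000000.


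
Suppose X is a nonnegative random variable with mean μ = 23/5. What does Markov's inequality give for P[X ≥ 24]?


μ = E[X] = 23/5, a = 24.
Markov: P[X ≥ 24] ≤ μ/a = (23/5)/24 = 23/120.
Numerically: ≈ 0.192.
(Since a = 24 > μ = 4.600, the bound 23/120 is < 1 and informative.)

P[X ≥ 24] ≤ 23/120 ≈ 0.192.


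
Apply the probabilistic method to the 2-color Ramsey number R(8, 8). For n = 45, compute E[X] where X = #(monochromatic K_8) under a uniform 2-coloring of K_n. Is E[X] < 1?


E[X] = C(45, 8) · 2^{1 − 28} = 215553195 · 2^{−27} = 215553195/134217728.
As a reduced fraction: E[X] = 215553195/134217728 ≈ 1.60600.
Is E[X] < 1? NO.
Since E[X] ≥ 1, the first-moment bound is inconclusive at n = 45; it does NOT by itself certify R(8, 8) > 45.

E[X] = 215553195/134217728 ≈ 1.60600; E[X] ≥ 1; first-moment method inconclusive here.


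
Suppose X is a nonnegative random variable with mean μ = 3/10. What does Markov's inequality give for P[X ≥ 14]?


μ = E[X] = 3/10, a = 14.
Markov: P[X ≥ 14] ≤ μ/a = (3/10)/14 = 3/140.
Numerically: ≈ 0.0214.
(Since a = 14 > μ = 0.3000, the bound 3/140 is < 1 and informative.)

P[X ≥ 14] ≤ 3/140 ≈ 0.0214.


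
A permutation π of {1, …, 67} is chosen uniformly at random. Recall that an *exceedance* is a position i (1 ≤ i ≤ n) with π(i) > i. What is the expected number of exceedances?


Write X = Σ_{i=1}^{67} X_i, where X_i = 1_{π(i) > i}.
For each fixed i, π(i) is uniform over {1, …, 67} (marginal of a uniform permutation), so P[π(i) > i] = (n − i)/n. Summing: Σ_{i=1}^{67} (n − i)/n = (0 + 1 + … + 66)/67 = 67(67 − 1)/(2·67) = (67 − 1)/2.
Hence E[X] = Σ_{i=1}^{67} (67 − i)/67 = 33 ≈ 33.000000.

E[X] = 33 = 33.000000.


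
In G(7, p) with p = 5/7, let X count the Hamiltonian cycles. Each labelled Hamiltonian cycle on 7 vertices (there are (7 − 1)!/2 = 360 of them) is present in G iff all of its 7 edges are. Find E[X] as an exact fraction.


K_7 has (7 − 1)!/2 = 360 labelled Hamiltonian cycles.
For each such Hamiltonian cycle H, let X_H = 1 if all 7 edges of H are present in G. Then P[X_H = 1] = p^{7} = (5/7)^{7} = 78125/823543.
Summing the indicators: E[X] = Σ_H E[X_H] = 360 · p^{7} = 360 · 78125/823543 = 28125000/823543.
Numerically: E[X] ≈ 34.2.

E[X] = 360 · (5/7)^{7} = 28125000/823543 ≈ 34.2.


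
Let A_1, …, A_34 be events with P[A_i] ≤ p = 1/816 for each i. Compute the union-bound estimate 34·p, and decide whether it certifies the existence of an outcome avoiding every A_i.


Union bound: P[∪_{i=1}^{34} A_i] ≤ Σ_i P[A_i] ≤ 34·p = 34·(1/816) = 1/24.
Numerically: 1/24 ≈ 0.042.
Is 1/24 < 1? YES.
Since P[∪ A_i] ≤ 1/24 < 1, the complement has P[∩ A_i^c] ≥ 1 − 1/24 = 23/24 > 0, so some outcome avoids every A_i.

34·p = 1/24 ≈ 0.042; existence CERTIFIED by the union bound.


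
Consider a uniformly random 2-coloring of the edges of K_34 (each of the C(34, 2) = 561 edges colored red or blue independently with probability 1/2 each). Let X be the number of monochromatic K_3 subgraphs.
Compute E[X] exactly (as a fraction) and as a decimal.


Let X = Σ_S X_S over the C(34, 3) = 5984 subsets S of size 3, where X_S = 1 if the K_3 on S is monochromatic.
For a fixed S, the K_3 on S has C(3, 2) = 3 edges. P[all 3 edges red] = (1/2)^3, and likewise for blue, so P[monochromatic] = 2·(1/2)^3 = 2^{1 − 3} = 1/4.
Summing: E[X] = C(34, 3) · 2^{1 − 3} = 5984 · 1/4 = 1496.
Numerically: E[X] ≈ 1496.0000.

E[X] = C(34,3)·2^(1−C(3,2)) = 1496 ≈ 1496.0000.


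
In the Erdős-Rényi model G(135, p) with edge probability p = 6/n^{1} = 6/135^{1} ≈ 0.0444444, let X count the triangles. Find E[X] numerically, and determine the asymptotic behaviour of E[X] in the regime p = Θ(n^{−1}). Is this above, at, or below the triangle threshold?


Number of potential triangles: C(135, 3) = 400995.
Each occurs with probability p³ ≈ (0.0444444)³ ≈ 8.77914952e-05.
By linearity: E[X] = C(135, 3)·p³ ≈ 400995 · 8.77914952e-05 ≈ 35.203951.
Here α = 1, so p = 6/n is exactly at the triangle threshold p ~ 1/n. Asymptotically E[X] → c³/6 = 6³/6 = 36 ≈ 36.000000, a bounded constant. In this regime the triangle count is asymptotically Poisson(c³/6).

E[X] ≈ 35.203951; in regime p = Θ(1/n^{1}) E[X] stays bounded (at the triangle threshold p ~ 1/n).


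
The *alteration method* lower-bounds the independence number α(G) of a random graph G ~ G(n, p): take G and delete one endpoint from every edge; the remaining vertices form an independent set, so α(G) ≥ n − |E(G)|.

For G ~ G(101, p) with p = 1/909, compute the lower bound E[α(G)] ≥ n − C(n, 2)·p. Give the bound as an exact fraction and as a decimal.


E[|E(G)|] = C(101, 2)·p = 5050 · (1/909) = 50/9.
E[α(G)] ≥ n − E[|E(G)|] = 101 − 50/9 = 859/9.
Numerically: ≈ 95.444.
(This is only a lower bound; the true E[α(G)] may be larger.)

E[α(G)] ≥ 859/9 ≈ 95.444.


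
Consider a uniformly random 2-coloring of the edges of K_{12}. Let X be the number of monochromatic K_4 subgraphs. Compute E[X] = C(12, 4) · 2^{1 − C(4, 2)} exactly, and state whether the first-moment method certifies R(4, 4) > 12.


E[X] = C(12, 4) · 2^{1 − 6} = 495 · 2^{−5} = 495/32.
As a reduced fraction: E[X] = 495/32 ≈ 15.46875.
Is E[X] < 1? NO.
Since E[X] ≥ 1, the first-moment bound is inconclusive at n = 12; it does NOT by itself certify R(4, 4) > 12.

E[X] = 495/32 ≈ 15.46875; E[X] ≥ 1; first-moment method inconclusive here.


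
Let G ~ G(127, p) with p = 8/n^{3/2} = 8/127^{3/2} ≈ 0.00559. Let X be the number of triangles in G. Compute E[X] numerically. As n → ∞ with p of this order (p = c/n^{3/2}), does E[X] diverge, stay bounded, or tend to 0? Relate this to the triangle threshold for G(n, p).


Number of potential triangles: C(127, 3) = 333375.
Each occurs with probability p³ ≈ (0.00559)³ ≈ 1.746438e-07.
By linearity: E[X] = C(127, 3)·p³ ≈ 333375 · 1.746438e-07 ≈ 0.0582.
Since α = 3/2 > 1, p = c/n^{3/2} = o(1/n) is below the triangle threshold p ~ 1/n. Asymptotically E[X] ~ (c³/6)·n^{3(1−α)} = (8³/6)·n^{-1.5} → 0, so by Markov's inequality G has no triangles w.h.p.

E[X] ≈ 0.0582; in regime p = Θ(1/n^{3/2}) E[X] tends to 0 (below the triangle threshold p ~ 1/n).


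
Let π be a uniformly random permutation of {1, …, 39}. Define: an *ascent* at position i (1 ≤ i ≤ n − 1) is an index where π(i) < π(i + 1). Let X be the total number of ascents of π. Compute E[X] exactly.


Write X = Σ X_I over i = 1, …, 38, with X_I the indicator of one ascent.
There are 38 indicators.
For each fixed i, the pair (π(i), π(i+1)) is a uniformly random ordered pair of distinct values from {1, …, 39}; by symmetry P[π(i) < π(i+1)] = 1/2.
By linearity: E[X] = 38 · (1/2) = (39 − 1) · (1/2) = 19 ≈ 19.000000.

E[X] = 19 = 19.000000.


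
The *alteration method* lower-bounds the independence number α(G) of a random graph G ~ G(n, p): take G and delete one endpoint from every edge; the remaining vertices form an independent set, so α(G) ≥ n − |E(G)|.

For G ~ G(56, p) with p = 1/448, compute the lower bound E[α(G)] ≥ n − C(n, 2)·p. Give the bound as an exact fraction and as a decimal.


E[|E(G)|] = C(56, 2)·p = 1540 · (1/448) = 55/16.
E[α(G)] ≥ n − E[|E(G)|] = 56 − 55/16 = 841/16.
Numerically: ≈ 52.56250.
(This is only a lower bound; the true E[α(G)] may be larger.)

E[α(G)] ≥ 841/16 ≈ 52.56250.


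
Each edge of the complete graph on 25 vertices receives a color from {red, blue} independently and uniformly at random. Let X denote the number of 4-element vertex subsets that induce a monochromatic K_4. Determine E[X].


Let X = Σ_S X_S over the C(25, 4) = 12650 subsets S of size 4, where X_S = 1 if the K_4 on S is monochromatic.
For a fixed S, the K_4 on S has C(4, 2) = 6 edges. P[all 6 edges red] = (1/2)^6, and likewise for blue, so P[monochromatic] = 2·(1/2)^6 = 2^{1 − 6} = 1/32.
By linearity of expectation: E[X] = C(25, 4) · 2^{1 − 6} = 12650 · 1/32 = 6325/16.
Numerically: E[X] ≈ 395.312.

E[X] = C(25,4)·2^(1−C(4,2)) = 6325/16 ≈ 395.312.


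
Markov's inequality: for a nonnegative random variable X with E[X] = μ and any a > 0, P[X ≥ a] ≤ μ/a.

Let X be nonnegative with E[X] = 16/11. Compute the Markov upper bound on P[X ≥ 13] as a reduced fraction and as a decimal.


μ = E[X] = 16/11, a = 13.
Markov: P[X ≥ 13] ≤ μ/a = (16/11)/13 = 16/143.
Numerically: ≈ 0.112.
(Since a = 13 > μ = 1.455, the bound 16/143 is < 1 and informative.)

P[X ≥ 13] ≤ 16/143 ≈ 0.112.


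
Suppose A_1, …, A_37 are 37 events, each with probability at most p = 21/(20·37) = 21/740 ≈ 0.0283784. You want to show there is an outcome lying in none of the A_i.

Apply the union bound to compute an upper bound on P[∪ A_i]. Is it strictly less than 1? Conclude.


Union bound: P[∪_{i=1}^{37} A_i] ≤ Σ_i P[A_i] ≤ 37·p = 37·(21/740) = 21/20.
Numerically: 21/20 ≈ 1.0500000.
Is 21/20 < 1? NO.
Since the bound 21/20 is ≥ 1, the union bound is uninformative here; it does NOT by itself certify existence.

37·p = 21/20 ≈ 1.0500000; existence NOT certified by the union bound.


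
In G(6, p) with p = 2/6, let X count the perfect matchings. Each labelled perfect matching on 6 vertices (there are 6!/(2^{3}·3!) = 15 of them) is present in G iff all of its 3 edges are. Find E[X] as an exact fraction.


K_6 has 6!/(2^{3}·3!) = 15 labelled perfect matchings.
For each such perfect matching H, let X_H = 1 if all 3 edges of H are present in G. Then P[X_H = 1] = p^{3} = (1/3)^{3} = 1/27.
By linearity of expectation: E[X] = Σ_H E[X_H] = 15 · p^{3} = 15 · 1/27 = 5/9.
Numerically: E[X] ≈ 0.5556.

E[X] = 15 · (1/3)^{3} = 5/9 ≈ 0.5556.


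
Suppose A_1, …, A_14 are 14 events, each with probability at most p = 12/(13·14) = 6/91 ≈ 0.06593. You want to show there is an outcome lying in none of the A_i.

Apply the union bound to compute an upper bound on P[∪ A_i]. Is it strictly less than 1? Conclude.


Union bound: P[∪_{i=1}^{14} A_i] ≤ Σ_i P[A_i] ≤ 14·p = 14·(6/91) = 12/13.
Numerically: 12/13 ≈ 0.92308.
Is 12/13 < 1? YES.
Since P[∪ A_i] ≤ 12/13 < 1, the complement has P[∩ A_i^c] ≥ 1 − 12/13 = 1/13 > 0, so some outcome avoids every A_i.

14·p = 12/13 ≈ 0.92308; existence CERTIFIED by the union bound.


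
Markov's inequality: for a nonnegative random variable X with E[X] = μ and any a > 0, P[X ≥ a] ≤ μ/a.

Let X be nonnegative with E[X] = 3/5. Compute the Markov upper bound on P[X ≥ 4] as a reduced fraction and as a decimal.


μ = E[X] = 3/5, a = 4.
Markov: P[X ≥ 4] ≤ μ/a = (3/5)/4 = 3/20.
Numerically: ≈ 0.15000.
(Since a = 4 > μ = 0.60000, the bound 3/20 is < 1 and informative.)

P[X ≥ 4] ≤ 3/20 ≈ 0.15000.


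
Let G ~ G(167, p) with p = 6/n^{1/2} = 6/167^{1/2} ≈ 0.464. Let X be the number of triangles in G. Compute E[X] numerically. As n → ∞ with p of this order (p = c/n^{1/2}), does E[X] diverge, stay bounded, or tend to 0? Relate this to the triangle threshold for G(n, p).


Number of potential triangles: C(167, 3) = 762355.
Each occurs with probability p³ ≈ (0.464)³ ≈ 1.00087e-01.
By linearity: E[X] = C(167, 3)·p³ ≈ 762355 · 1.00087e-01 ≈ 76302.066.
Since α = 1/2 < 1, p = c/n^{1/2} ≫ 1/n is above the triangle threshold p ~ 1/n. Asymptotically E[X] ~ (c³/6)·n^{3(1−α)} = (6³/6)·n^{1.5} → ∞; triangles are abundant w.h.p.

E[X] ≈ 76302.066; in regime p = Θ(1/n^{1/2}) E[X] diverges (above the triangle threshold p ~ 1/n).


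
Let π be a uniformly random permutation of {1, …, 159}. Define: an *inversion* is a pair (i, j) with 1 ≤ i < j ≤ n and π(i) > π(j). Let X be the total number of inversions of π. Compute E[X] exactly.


Write X = Σ X_I over the C(159, 2) = 12561 pairs i < j, with X_I the indicator of one inversion.
There are 12561 indicators.
For each fixed pair i < j, the values π(i) and π(j) are two distinct elements of {1, …, 159} in uniformly random order; by symmetry P[π(i) > π(j)] = 1/2.
By linearity: E[X] = 12561 · (1/2) = C(159, 2) · (1/2) = 12561/2 = 12561/2 ≈ 6280.5000.

E[X] = 12561/2 = 6280.5000.


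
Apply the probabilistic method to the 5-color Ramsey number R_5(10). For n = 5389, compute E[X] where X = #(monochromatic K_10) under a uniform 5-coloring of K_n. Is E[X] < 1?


E[X] = C(5389, 10) · 5^{1 − 45} = 5645340767466558997768874792926 · 5^{−44} = 5645340767466558997768874792926/5684341886080801486968994140625.
As a reduced fraction: E[X] = 5645340767466558997768874792926/5684341886080801486968994140625 ≈ 0.9931.
Is E[X] < 1? YES.
Since E[X] < 1, there exists a 5-coloring of K_{5389} with no monochromatic K_10; hence R_5(10) > 5389.

E[X] = 5645340767466558997768874792926/5684341886080801486968994140625 ≈ 0.9931; E[X] < 1, so R_5(10) > 5389.


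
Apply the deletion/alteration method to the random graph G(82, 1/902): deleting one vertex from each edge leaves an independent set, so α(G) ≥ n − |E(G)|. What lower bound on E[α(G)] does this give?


E[|E(G)|] = C(82, 2)·p = 3321 · (1/902) = 81/22.
E[α(G)] ≥ n − E[|E(G)|] = 82 − 81/22 = 1723/22.
Numerically: ≈ 78.318.
(This is only a lower bound; the true E[α(G)] may be larger.)

E[α(G)] ≥ 1723/22 ≈ 78.318.


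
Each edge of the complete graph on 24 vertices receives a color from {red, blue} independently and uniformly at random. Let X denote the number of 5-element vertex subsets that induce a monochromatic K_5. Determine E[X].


Let X = Σ_S X_S over the C(24, 5) = 42504 subsets S of size 5, where X_S = 1 if the K_5 on S is monochromatic.
For a fixed S, the K_5 on S has C(5, 2) = 10 edges. P[all 10 edges red] = (1/2)^10, and likewise for blue, so P[monochromatic] = 2·(1/2)^10 = 2^{1 − 10} = 1/512.
Summing: E[X] = C(24, 5) · 2^{1 − 10} = 42504 · 1/512 = 5313/64.
Numerically: E[X] ≈ 83.0156.

E[X] = C(24,5)·2^(1−C(5,2)) = 5313/64 ≈ 83.0156.


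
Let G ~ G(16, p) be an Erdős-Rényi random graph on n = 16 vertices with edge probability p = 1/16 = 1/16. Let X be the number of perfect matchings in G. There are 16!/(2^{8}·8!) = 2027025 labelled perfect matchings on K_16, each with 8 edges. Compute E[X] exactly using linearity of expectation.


K_16 has 16!/(2^{8}·8!) = 2027025 labelled perfect matchings.
For each such perfect matching H, let X_H = 1 if all 8 edges of H are present in G. Then P[X_H = 1] = p^{8} = (1/16)^{8} = 1/4294967296.
By linearity: E[X] = Σ_H E[X_H] = 2027025 · p^{8} = 2027025 · 1/4294967296 = 2027025/4294967296.
Numerically: E[X] ≈ 0.00047195.

E[X] = 2027025 · (1/16)^{8} = 2027025/4294967296 ≈ 0.00047195.


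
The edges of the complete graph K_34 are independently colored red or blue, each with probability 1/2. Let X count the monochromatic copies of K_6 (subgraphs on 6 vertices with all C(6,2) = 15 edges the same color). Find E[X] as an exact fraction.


Let X = Σ_S X_S over the C(34, 6) = 1344904 subsets S of size 6, where X_S = 1 if the K_6 on S is monochromatic.
For a fixed S, the K_6 on S has C(6, 2) = 15 edges. P[all 15 edges red] = (1/2)^15, and likewise for blue, so P[monochromatic] = 2·(1/2)^15 = 2^{1 − 15} = 1/16384.
By linearity of expectation: E[X] = C(34, 6) · 2^{1 − 15} = 1344904 · 1/16384 = 168113/2048.
Numerically: E[X] ≈ 82.0864.

E[X] = C(34,6)·2^(1−C(6,2)) = 168113/2048 ≈ 82.0864.


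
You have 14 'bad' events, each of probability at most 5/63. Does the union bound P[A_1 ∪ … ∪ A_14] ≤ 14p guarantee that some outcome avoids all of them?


Union bound: P[∪_{i=1}^{14} A_i] ≤ Σ_i P[A_i] ≤ 14·p = 14·(5/63) = 10/9.
Numerically: 10/9 ≈ 1.11111.
Is 10/9 < 1? NO.
Since the bound 10/9 is ≥ 1, the union bound is uninformative here; it does NOT by itself certify existence.

14·p = 10/9 ≈ 1.11111; existence NOT certified by the union bound.


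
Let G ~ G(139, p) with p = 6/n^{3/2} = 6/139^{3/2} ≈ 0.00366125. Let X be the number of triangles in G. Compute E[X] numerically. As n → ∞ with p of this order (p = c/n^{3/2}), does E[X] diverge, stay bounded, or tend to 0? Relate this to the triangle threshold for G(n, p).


Number of potential triangles: C(139, 3) = 437989.
Each occurs with probability p³ ≈ (0.00366125)³ ≈ 4.90780332e-08.
By linearity: E[X] = C(139, 3)·p³ ≈ 437989 · 4.90780332e-08 ≈ 0.021496.
Since α = 3/2 > 1, p = c/n^{3/2} = o(1/n) is below the triangle threshold p ~ 1/n. Asymptotically E[X] ~ (c³/6)·n^{3(1−α)} = (6³/6)·n^{-1.5} → 0, so by Markov's inequality G has no triangles w.h.p.

E[X] ≈ 0.021496; in regime p = Θ(1/n^{3/2}) E[X] tends to 0 (below the triangle threshold p ~ 1/n).


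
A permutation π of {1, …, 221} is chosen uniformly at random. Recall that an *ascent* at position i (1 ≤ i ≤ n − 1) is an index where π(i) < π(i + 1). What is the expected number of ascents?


Write X = Σ X_I over i = 1, …, 220, with X_I the indicator of one ascent.
There are 220 indicators.
For each fixed i, the pair (π(i), π(i+1)) is a uniformly random ordered pair of distinct values from {1, …, 221}; by symmetry P[π(i) < π(i+1)] = 1/2.
By linearity: E[X] = 220 · (1/2) = (221 − 1) · (1/2) = 110 ≈ 110.000.

E[X] = 110 = 110.000.


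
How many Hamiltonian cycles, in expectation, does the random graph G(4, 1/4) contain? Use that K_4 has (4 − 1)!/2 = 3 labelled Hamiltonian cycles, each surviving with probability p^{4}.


K_4 has (4 − 1)!/2 = 3 labelled Hamiltonian cycles.
For each such Hamiltonian cycle H, let X_H = 1 if all 4 edges of H are present in G. Then P[X_H = 1] = p^{4} = (1/4)^{4} = 1/256.
By linearity: E[X] = Σ_H E[X_H] = 3 · p^{4} = 3 · 1/256 = 3/256.
Numerically: E[X] ≈ 0.0117.

E[X] = 3 · (1/4)^{4} = 3/256 ≈ 0.0117.


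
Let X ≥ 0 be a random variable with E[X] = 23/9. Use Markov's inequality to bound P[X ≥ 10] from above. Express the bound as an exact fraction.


μ = E[X] = 23/9, a = 10.
Markov: P[X ≥ 10] ≤ μ/a = (23/9)/10 = 23/90.
Numerically: ≈ 0.255556.
(Since a = 10 > μ = 2.555556, the bound 23/90 is < 1 and informative.)

P[X ≥ 10] ≤ 23/90 ≈ 0.255556.


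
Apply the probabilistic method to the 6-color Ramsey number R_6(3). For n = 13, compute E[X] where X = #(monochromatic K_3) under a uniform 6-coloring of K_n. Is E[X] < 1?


E[X] = C(13, 3) · 6^{1 − 3} = 286 · 6^{−2} = 286/36.
As a reduced fraction: E[X] = 143/18 ≈ 7.94444.
Is E[X] < 1? NO.
Since E[X] ≥ 1, the first-moment bound is inconclusive at n = 13; it does NOT by itself certify R_6(3) > 13.

E[X] = 143/18 ≈ 7.94444; E[X] ≥ 1; first-moment method inconclusive here.


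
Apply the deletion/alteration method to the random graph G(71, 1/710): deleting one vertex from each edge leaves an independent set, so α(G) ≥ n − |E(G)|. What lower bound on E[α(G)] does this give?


E[|E(G)|] = C(71, 2)·p = 2485 · (1/710) = 7/2.
E[α(G)] ≥ n − E[|E(G)|] = 71 − 7/2 = 135/2.
Numerically: ≈ 67.50000.
(This is only a lower bound; the true E[α(G)] may be larger.)

E[α(G)] ≥ 135/2 ≈ 67.50000.


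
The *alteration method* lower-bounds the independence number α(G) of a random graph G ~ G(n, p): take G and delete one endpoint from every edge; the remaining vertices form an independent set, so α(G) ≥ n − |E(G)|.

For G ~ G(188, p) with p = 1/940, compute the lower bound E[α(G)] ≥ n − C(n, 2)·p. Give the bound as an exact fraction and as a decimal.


E[|E(G)|] = C(188, 2)·p = 17578 · (1/940) = 187/10.
E[α(G)] ≥ n − E[|E(G)|] = 188 − 187/10 = 1693/10.
Numerically: ≈ 169.3000.
(This is only a lower bound; the true E[α(G)] may be larger.)

E[α(G)] ≥ 1693/10 ≈ 169.3000.


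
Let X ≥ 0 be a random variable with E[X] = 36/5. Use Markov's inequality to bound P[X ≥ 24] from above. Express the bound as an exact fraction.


μ = E[X] = 36/5, a = 24.
Markov: P[X ≥ 24] ≤ μ/a = (36/5)/24 = 3/10.
Numerically: ≈ 0.300000.
(Since a = 24 > μ = 7.200000, the bound 3/10 is < 1 and informative.)

P[X ≥ 24] ≤ 3/10 ≈ 0.300000.


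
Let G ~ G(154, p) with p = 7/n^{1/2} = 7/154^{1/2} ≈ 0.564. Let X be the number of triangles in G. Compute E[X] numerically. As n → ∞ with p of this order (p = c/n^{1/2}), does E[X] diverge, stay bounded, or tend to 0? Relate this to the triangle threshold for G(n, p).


Number of potential triangles: C(154, 3) = 596904.
Each occurs with probability p³ ≈ (0.564)³ ≈ 1.79479e-01.
By linearity: E[X] = C(154, 3)·p³ ≈ 596904 · 1.79479e-01 ≈ 107131.584.
Since α = 1/2 < 1, p = c/n^{1/2} ≫ 1/n is above the triangle threshold p ~ 1/n. Asymptotically E[X] ~ (c³/6)·n^{3(1−α)} = (7³/6)·n^{1.5} → ∞; triangles are abundant w.h.p.

E[X] ≈ 107131.584; in regime p = Θ(1/n^{1/2}) E[X] diverges (above the triangle threshold p ~ 1/n).


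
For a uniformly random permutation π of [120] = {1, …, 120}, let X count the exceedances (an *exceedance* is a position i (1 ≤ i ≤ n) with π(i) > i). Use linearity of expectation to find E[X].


Write X = Σ_{i=1}^{120} X_i, where X_i = 1_{π(i) > i}.
For each fixed i, π(i) is uniform over {1, …, 120} (marginal of a uniform permutation), so P[π(i) > i] = (n − i)/n. Summing: Σ_{i=1}^{120} (n − i)/n = (0 + 1 + … + 119)/120 = 120(120 − 1)/(2·120) = (120 − 1)/2.
Hence E[X] = Σ_{i=1}^{120} (120 − i)/120 = 119/2 ≈ 59.500000.

E[X] = 119/2 = 59.500000.


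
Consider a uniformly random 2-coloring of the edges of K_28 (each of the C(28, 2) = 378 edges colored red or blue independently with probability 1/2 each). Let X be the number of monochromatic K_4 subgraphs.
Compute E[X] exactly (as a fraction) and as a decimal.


Let X = Σ_S X_S over the C(28, 4) = 20475 subsets S of size 4, where X_S = 1 if the K_4 on S is monochromatic.
For a fixed S, the K_4 on S has C(4, 2) = 6 edges. P[all 6 edges red] = (1/2)^6, and likewise for blue, so P[monochromatic] = 2·(1/2)^6 = 2^{1 − 6} = 1/32.
By linearity: E[X] = C(28, 4) · 2^{1 − 6} = 20475 · 1/32 = 20475/32.
Numerically: E[X] ≈ 639.844.

E[X] = C(28,4)·2^(1−C(4,2)) = 20475/32 ≈ 639.844.


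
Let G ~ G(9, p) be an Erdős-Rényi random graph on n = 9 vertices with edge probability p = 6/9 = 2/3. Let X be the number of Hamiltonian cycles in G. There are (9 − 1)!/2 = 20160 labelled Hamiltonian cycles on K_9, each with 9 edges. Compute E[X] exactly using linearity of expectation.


K_9 has (9 − 1)!/2 = 20160 labelled Hamiltonian cycles.
For each such Hamiltonian cycle H, let X_H = 1 if all 9 edges of H are present in G. Then P[X_H = 1] = p^{9} = (2/3)^{9} = 512/19683.
Summing the indicators: E[X] = Σ_H E[X_H] = 20160 · p^{9} = 20160 · 512/19683 = 1146880/2187.
Numerically: E[X] ≈ 524.41.

E[X] = 20160 · (2/3)^{9} = 1146880/2187 ≈ 524.41.


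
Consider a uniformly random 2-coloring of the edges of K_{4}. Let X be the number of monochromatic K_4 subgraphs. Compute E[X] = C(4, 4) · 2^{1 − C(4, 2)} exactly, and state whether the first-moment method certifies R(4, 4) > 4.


E[X] = C(4, 4) · 2^{1 − 6} = 1 · 2^{−5} = 1/32.
As a reduced fraction: E[X] = 1/32 ≈ 0.031250.
Is E[X] < 1? YES.
Since E[X] < 1, there exists a 2-coloring of K_{4} with no monochromatic K_4; hence R(4, 4) > 4.

E[X] = 1/32 ≈ 0.031250; E[X] < 1, so R(4, 4) > 4.


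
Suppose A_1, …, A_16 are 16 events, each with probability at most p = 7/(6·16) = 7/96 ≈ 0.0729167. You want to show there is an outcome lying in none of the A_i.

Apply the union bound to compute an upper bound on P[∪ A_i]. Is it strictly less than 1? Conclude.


Union bound: P[∪_{i=1}^{16} A_i] ≤ Σ_i P[A_i] ≤ 16·p = 16·(7/96) = 7/6.
Numerically: 7/6 ≈ 1.1666667.
Is 7/6 < 1? NO.
Since the bound 7/6 is ≥ 1, the union bound is uninformative here; it does NOT by itself certify existence.

16·p = 7/6 ≈ 1.1666667; existence NOT certified by the union bound.


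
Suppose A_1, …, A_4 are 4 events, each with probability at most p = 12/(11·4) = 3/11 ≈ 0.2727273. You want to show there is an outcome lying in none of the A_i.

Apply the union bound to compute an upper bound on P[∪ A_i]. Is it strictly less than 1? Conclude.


Union bound: P[∪_{i=1}^{4} A_i] ≤ Σ_i P[A_i] ≤ 4·p = 4·(3/11) = 12/11.
Numerically: 12/11 ≈ 1.0909091.
Is 12/11 < 1? NO.
Since the bound 12/11 is ≥ 1, the union bound is uninformative here; it does NOT by itself certify existence.

4·p = 12/11 ≈ 1.0909091; existence NOT certified by the union bound.


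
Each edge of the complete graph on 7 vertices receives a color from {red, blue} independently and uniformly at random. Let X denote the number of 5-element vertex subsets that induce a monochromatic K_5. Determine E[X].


Let X = Σ_S X_S over the C(7, 5) = 21 subsets S of size 5, where X_S = 1 if the K_5 on S is monochromatic.
For a fixed S, the K_5 on S has C(5, 2) = 10 edges. P[all 10 edges red] = (1/2)^10, and likewise for blue, so P[monochromatic] = 2·(1/2)^10 = 2^{1 − 10} = 1/512.
By linearity: E[X] = C(7, 5) · 2^{1 − 10} = 21 · 1/512 = 21/512.
Numerically: E[X] ≈ 0.0410.

E[X] = C(7,5)·2^(1−C(5,2)) = 21/512 ≈ 0.0410.


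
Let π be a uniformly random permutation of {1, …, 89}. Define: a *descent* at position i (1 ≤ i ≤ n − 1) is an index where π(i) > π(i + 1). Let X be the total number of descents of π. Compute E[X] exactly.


Write X = Σ X_I over i = 1, …, 88, with X_I the indicator of one descent.
There are 88 indicators.
For each fixed i, the pair (π(i), π(i+1)) is a uniformly random ordered pair of distinct values from {1, …, 89}; by symmetry P[π(i) > π(i+1)] = 1/2.
By linearity: E[X] = 88 · (1/2) = (89 − 1) · (1/2) = 44 ≈ 44.0000.

E[X] = 44 = 44.0000.
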